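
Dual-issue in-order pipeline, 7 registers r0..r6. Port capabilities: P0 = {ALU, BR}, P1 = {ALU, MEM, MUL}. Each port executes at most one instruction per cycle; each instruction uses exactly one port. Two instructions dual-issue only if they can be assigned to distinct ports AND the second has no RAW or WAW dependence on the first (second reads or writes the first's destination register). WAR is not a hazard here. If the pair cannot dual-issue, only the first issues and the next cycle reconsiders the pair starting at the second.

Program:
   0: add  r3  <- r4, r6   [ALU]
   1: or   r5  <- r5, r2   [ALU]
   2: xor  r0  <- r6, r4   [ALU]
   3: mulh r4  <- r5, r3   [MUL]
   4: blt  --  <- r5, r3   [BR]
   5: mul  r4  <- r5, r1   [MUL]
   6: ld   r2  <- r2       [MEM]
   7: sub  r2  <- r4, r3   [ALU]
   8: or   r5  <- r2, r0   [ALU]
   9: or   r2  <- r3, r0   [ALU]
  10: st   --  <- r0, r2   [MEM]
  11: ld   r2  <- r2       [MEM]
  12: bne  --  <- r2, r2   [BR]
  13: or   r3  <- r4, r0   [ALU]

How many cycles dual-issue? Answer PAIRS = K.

PAIRS = 5

c0: i0,i1 add or  pair
c1: i2,i3 xor mulh  pair
c2: i4,i5 blt mul  pair
c3: i6 ld  WAW r2
c4: i7 sub  RAW r2
c5: i8,i9 or or  pair
c6: i10 st  no-port MEM/MEM
c7: i11 ld  RAW r2
c8: i12,i13 bne or  pair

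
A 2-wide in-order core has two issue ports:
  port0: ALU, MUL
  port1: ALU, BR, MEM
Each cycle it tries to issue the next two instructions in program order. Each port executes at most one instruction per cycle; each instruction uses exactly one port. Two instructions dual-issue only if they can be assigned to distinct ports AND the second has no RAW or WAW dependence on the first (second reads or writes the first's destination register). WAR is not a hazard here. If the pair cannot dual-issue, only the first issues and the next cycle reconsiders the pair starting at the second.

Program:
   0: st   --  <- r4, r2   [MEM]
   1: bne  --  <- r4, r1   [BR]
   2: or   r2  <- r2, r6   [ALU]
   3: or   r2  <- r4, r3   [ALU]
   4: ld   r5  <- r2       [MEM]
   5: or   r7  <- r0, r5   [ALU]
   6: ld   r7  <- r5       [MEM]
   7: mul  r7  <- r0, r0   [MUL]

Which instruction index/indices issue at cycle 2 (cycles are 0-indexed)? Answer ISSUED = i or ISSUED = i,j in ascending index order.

ISSUED = 3

#0 head=0: st.MEM i0 no-port MEM/BR
#1 head=1: bne.BR+or.ALU i1,i2 dual
#2 head=3: or.ALU i3 RAW r2
#3 head=4: ld.MEM i4 RAW r5
#4 head=5: or.ALU i5 WAW r7
#5 head=6: ld.MEM i6 WAW r7
#6 head=7: mul.MUL i7 tail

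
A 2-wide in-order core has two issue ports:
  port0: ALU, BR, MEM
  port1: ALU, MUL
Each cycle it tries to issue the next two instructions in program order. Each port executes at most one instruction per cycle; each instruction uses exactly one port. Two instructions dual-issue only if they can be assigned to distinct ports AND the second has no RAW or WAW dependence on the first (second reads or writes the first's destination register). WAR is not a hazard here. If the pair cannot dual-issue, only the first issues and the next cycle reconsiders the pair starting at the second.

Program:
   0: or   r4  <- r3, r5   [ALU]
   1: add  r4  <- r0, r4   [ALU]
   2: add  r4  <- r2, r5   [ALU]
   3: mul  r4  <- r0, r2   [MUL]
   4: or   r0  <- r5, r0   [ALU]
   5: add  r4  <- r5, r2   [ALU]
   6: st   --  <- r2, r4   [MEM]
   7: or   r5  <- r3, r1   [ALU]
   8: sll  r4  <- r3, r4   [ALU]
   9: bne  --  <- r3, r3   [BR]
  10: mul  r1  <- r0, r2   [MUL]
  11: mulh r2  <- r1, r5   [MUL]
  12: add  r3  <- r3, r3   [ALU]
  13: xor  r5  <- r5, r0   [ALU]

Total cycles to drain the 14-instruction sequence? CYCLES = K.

CYCLES = 10

c0: i0 or.ALU  RAW+WAW r4
c1: i1 add.ALU  WAW r4
c2: i2 add.ALU  WAW r4
c3: i3&i4 mul.MUL/or.ALU  pair
c4: i5 add.ALU  RAW r4
c5: i6&i7 st.MEM/or.ALU  pair
c6: i8&i9 sll.ALU/bne.BR  pair
c7: i10 mul.MUL  no-port MUL/MUL
c8: i11&i12 mulh.MUL/add.ALU  pair
c9: i13 xor.ALU  tail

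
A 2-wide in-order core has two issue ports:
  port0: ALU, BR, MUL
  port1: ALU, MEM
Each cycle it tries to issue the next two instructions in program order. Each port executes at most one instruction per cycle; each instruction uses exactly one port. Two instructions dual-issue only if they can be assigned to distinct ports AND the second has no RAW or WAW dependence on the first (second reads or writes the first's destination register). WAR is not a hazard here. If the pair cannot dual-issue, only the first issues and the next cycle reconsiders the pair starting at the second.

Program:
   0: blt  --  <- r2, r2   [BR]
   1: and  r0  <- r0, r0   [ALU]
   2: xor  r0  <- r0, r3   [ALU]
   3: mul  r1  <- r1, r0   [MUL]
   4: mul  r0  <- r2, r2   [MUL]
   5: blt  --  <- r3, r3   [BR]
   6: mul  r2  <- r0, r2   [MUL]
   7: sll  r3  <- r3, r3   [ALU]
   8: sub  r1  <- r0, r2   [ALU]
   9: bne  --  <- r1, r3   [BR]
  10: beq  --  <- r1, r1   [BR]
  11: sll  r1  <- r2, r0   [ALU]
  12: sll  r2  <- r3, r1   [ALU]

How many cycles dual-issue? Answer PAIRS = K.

t=0 i0&i1:blt;and ; dual
t=1 i2:xor ; RAW r0
t=2 i3:mul ; no-port MUL/MUL
t=3 i4:mul ; no-port MUL/BR
t=4 i5:blt ; no-port BR/MUL
t=5 i6&i7:mul;sll ; dual
t=6 i8:sub ; RAW r1
t=7 i9:bne ; no-port BR/BR
t=8 i10&i11:beq;sll ; dual
t=9 i12:sll ; tail

PAIRS = 3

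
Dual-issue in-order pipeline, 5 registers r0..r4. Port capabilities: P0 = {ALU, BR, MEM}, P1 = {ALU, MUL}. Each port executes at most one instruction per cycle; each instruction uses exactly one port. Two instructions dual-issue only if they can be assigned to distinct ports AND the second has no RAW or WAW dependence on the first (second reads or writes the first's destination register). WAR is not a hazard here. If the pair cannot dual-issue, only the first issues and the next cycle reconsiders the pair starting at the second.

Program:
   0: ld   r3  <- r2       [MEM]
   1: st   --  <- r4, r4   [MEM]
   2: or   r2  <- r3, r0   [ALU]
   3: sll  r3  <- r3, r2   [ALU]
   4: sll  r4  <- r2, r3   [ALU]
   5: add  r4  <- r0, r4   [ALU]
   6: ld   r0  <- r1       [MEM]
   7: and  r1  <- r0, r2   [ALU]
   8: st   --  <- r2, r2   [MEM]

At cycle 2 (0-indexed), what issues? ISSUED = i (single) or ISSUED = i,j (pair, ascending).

c0: i0 ld.MEM  no-port MEM/MEM
c1: i1/i2 st.MEM or.ALU  pair
c2: i3 sll.ALU  RAW r3
c3: i4 sll.ALU  RAW+WAW r4
c4: i5/i6 add.ALU ld.MEM  pair
c5: i7/i8 and.ALU st.MEM  pair

ISSUED = 3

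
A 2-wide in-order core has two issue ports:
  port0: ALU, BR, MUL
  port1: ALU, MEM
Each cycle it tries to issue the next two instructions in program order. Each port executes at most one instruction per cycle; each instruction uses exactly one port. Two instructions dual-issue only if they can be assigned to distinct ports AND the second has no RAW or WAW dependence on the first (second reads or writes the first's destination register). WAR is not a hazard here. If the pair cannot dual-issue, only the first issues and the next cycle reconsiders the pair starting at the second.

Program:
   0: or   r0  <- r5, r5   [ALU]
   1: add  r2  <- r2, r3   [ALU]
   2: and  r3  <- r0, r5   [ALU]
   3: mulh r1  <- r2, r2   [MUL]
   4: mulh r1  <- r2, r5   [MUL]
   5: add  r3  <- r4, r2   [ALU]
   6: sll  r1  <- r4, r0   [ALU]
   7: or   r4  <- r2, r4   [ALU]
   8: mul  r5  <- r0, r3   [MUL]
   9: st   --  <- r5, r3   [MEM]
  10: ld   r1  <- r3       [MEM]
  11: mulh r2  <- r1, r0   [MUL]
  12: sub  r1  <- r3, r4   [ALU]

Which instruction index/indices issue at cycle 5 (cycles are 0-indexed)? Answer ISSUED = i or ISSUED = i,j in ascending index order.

0. or.ALU add.ALU @i0,i1  | pair
1. and.ALU mulh.MUL @i2,i3  | pair
2. mulh.MUL add.ALU @i4,i5  | pair
3. sll.ALU or.ALU @i6,i7  | pair
4. mul.MUL @i8  | RAW r5
5. st.MEM @i9  | no-port MEM/MEM
6. ld.MEM @i10  | RAW r1
7. mulh.MUL sub.ALU @i11,i12  | pair

ISSUED = 9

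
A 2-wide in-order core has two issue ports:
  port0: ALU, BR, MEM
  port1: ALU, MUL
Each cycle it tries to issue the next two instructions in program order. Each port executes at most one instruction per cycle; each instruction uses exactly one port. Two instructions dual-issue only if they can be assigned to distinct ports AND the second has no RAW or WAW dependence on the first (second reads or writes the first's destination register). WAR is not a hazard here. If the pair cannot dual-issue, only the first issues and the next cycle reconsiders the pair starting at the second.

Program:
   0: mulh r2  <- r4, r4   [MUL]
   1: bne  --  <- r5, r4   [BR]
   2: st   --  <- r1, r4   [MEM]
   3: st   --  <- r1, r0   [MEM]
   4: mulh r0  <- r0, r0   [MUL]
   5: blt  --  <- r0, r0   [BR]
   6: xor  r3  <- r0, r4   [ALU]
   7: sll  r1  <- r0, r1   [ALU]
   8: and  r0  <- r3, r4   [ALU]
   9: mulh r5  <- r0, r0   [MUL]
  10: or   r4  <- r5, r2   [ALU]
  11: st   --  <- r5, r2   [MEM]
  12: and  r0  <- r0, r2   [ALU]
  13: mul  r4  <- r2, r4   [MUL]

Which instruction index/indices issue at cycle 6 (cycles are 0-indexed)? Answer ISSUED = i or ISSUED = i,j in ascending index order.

t=0 i0,i1:mulh.MUL/bne.BR ; 2-wide
t=1 i2:st.MEM ; no-port MEM/MEM
t=2 i3,i4:st.MEM/mulh.MUL ; 2-wide
t=3 i5,i6:blt.BR/xor.ALU ; 2-wide
t=4 i7,i8:sll.ALU/and.ALU ; 2-wide
t=5 i9:mulh.MUL ; RAW r5
t=6 i10,i11:or.ALU/st.MEM ; 2-wide
t=7 i12,i13:and.ALU/mul.MUL ; 2-wide

ISSUED = 10,11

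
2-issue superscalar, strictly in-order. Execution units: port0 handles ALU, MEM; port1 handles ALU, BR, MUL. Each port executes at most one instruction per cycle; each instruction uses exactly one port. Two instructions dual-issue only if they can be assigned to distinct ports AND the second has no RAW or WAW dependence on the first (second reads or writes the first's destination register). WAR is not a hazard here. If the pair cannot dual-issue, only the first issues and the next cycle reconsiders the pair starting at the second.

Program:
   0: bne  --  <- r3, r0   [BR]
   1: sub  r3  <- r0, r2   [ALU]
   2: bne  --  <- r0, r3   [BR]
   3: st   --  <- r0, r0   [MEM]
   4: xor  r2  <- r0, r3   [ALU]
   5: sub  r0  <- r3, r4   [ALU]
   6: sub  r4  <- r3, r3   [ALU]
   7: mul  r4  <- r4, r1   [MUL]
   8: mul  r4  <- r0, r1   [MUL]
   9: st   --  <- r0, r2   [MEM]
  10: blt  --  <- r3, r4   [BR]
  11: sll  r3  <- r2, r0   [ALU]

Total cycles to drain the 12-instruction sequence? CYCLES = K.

[0] i0&i1  bne+sub  -- pair
[1] i2&i3  bne+st  -- pair
[2] i4&i5  xor+sub  -- pair
[3] i6  sub  -- RAW+WAW r4
[4] i7  mul  -- no-port MUL/MUL
[5] i8&i9  mul+st  -- pair
[6] i10&i11  blt+sll  -- pair

CYCLES = 7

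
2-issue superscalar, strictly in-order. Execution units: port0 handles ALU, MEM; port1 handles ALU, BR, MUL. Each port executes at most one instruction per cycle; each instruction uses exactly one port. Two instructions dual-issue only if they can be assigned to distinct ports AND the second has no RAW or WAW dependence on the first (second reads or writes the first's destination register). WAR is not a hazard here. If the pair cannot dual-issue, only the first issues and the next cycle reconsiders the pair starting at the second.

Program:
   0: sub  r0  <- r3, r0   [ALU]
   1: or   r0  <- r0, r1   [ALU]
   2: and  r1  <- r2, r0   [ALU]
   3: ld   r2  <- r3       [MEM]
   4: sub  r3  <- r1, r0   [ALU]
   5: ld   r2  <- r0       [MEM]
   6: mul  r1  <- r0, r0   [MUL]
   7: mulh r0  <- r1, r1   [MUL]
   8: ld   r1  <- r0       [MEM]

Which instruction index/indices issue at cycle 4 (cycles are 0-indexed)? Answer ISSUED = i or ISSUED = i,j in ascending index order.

  cy0 -> i0 (sub.ALU) RAW+WAW r0
  cy1 -> i1 (or.ALU) RAW r0
  cy2 -> i2&i3 (and.ALU/ld.MEM) dual
  cy3 -> i4&i5 (sub.ALU/ld.MEM) dual
  cy4 -> i6 (mul.MUL) no-port MUL/MUL
  cy5 -> i7 (mulh.MUL) RAW r0
  cy6 -> i8 (ld.MEM) tail

ISSUED = 6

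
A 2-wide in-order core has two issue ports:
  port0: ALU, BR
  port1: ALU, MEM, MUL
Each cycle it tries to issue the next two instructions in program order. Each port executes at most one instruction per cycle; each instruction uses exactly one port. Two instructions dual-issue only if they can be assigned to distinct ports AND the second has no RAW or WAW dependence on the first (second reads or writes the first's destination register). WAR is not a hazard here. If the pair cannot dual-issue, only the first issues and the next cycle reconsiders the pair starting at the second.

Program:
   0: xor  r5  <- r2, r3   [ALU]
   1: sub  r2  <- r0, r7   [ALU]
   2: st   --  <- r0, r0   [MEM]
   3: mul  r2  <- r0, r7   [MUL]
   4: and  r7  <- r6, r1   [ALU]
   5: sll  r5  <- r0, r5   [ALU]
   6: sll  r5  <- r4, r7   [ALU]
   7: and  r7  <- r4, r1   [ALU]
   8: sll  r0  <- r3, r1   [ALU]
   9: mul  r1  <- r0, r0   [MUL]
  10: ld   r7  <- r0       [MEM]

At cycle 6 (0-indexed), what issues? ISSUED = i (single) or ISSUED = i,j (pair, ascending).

ISSUED = 9

t=0 i0/i1:xor+sub ; dual
t=1 i2:st ; no-port MEM/MUL
t=2 i3/i4:mul+and ; dual
t=3 i5:sll ; WAW r5
t=4 i6/i7:sll+and ; dual
t=5 i8:sll ; RAW r0
t=6 i9:mul ; no-port MUL/MEM
t=7 i10:ld ; tail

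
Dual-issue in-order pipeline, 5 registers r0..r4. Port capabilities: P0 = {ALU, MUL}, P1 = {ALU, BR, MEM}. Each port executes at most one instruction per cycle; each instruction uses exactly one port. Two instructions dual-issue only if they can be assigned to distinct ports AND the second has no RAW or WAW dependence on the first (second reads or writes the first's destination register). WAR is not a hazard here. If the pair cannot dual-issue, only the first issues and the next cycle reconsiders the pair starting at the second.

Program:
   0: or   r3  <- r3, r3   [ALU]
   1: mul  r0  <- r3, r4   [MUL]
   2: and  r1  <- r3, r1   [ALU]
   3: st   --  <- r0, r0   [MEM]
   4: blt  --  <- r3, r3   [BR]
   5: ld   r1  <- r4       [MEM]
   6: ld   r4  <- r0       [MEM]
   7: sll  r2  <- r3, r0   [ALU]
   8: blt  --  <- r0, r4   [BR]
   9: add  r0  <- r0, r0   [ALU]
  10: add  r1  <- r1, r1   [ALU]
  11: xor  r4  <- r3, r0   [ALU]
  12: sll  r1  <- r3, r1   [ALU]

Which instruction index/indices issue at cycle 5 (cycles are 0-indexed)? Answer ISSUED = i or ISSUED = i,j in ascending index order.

0. or.ALU @i0  | RAW r3
1. mul.MUL+and.ALU @i1+i2  | 2-wide
2. st.MEM @i3  | no-port MEM/BR
3. blt.BR @i4  | no-port BR/MEM
4. ld.MEM @i5  | no-port MEM/MEM
5. ld.MEM+sll.ALU @i6+i7  | 2-wide
6. blt.BR+add.ALU @i8+i9  | 2-wide
7. add.ALU+xor.ALU @i10+i11  | 2-wide
8. sll.ALU @i12  | tail

ISSUED = 6,7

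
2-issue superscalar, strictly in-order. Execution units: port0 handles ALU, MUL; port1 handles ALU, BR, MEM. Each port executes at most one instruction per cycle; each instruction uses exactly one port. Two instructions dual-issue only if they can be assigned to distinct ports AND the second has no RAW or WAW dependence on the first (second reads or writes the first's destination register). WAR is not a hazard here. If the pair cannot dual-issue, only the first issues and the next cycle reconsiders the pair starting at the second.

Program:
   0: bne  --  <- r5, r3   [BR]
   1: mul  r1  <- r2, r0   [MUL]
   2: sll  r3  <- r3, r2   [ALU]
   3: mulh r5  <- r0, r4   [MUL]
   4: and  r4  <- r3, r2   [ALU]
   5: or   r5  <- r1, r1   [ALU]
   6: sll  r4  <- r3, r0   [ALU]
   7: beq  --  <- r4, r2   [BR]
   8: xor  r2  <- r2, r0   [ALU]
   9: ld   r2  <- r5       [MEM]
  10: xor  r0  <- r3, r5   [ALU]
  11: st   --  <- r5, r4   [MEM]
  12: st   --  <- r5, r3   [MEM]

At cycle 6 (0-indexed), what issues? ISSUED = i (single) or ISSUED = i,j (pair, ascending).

ISSUED = 11

t=0 i0+i1:bne mul ; 2-wide
t=1 i2+i3:sll mulh ; 2-wide
t=2 i4+i5:and or ; 2-wide
t=3 i6:sll ; RAW r4
t=4 i7+i8:beq xor ; 2-wide
t=5 i9+i10:ld xor ; 2-wide
t=6 i11:st ; no-port MEM/MEM
t=7 i12:st ; tail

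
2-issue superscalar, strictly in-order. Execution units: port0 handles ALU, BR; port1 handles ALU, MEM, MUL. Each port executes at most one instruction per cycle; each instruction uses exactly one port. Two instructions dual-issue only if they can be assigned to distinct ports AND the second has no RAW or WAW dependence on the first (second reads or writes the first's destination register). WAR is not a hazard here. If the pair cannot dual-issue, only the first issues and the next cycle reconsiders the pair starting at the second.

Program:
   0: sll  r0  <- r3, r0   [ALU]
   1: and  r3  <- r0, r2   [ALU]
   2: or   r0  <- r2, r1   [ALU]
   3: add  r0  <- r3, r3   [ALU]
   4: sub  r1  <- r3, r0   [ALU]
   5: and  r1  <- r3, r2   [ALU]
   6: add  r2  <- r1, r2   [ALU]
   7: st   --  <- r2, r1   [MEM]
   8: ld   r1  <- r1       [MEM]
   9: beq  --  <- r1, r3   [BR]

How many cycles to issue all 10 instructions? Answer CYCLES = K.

  cy0 -> i0 (sll) RAW r0
  cy1 -> i1,i2 (and;or) dual
  cy2 -> i3 (add) RAW r0
  cy3 -> i4 (sub) WAW r1
  cy4 -> i5 (and) RAW r1
  cy5 -> i6 (add) RAW r2
  cy6 -> i7 (st) no-port MEM/MEM
  cy7 -> i8 (ld) RAW r1
  cy8 -> i9 (beq) tail

CYCLES = 9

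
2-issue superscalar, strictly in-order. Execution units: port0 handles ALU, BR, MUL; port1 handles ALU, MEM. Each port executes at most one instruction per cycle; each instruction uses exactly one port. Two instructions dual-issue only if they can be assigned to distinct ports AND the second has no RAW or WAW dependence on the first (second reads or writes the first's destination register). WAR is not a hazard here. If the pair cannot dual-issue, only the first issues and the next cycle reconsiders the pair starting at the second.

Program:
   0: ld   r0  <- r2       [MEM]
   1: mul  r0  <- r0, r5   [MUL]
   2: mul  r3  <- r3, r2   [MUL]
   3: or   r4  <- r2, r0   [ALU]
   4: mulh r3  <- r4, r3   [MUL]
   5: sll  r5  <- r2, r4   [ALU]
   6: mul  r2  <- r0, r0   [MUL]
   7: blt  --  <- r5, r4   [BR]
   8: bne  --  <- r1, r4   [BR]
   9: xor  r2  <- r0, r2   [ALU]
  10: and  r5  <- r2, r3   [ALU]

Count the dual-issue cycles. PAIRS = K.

#0 head=0: ld.MEM i0 RAW+WAW r0
#1 head=1: mul.MUL i1 no-port MUL/MUL
#2 head=2: mul.MUL;or.ALU i2&i3 pair
#3 head=4: mulh.MUL;sll.ALU i4&i5 pair
#4 head=6: mul.MUL i6 no-port MUL/BR
#5 head=7: blt.BR i7 no-port BR/BR
#6 head=8: bne.BR;xor.ALU i8&i9 pair
#7 head=10: and.ALU i10 tail

PAIRS = 3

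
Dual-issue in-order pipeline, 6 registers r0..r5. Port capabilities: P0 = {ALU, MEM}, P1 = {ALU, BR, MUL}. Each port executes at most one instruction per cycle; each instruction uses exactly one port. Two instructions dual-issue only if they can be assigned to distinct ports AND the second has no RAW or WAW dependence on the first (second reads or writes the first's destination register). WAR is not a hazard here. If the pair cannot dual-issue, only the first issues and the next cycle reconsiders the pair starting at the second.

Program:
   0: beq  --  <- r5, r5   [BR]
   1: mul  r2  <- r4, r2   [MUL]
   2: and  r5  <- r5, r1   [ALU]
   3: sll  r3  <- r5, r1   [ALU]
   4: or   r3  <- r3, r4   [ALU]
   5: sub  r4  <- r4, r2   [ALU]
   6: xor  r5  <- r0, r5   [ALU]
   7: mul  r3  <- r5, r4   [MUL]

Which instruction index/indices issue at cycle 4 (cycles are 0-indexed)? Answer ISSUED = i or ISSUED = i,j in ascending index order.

  cy0 -> i0 (beq) no-port BR/MUL
  cy1 -> i1,i2 (mul+and) dual
  cy2 -> i3 (sll) RAW+WAW r3
  cy3 -> i4,i5 (or+sub) dual
  cy4 -> i6 (xor) RAW r5
  cy5 -> i7 (mul) tail

ISSUED = 6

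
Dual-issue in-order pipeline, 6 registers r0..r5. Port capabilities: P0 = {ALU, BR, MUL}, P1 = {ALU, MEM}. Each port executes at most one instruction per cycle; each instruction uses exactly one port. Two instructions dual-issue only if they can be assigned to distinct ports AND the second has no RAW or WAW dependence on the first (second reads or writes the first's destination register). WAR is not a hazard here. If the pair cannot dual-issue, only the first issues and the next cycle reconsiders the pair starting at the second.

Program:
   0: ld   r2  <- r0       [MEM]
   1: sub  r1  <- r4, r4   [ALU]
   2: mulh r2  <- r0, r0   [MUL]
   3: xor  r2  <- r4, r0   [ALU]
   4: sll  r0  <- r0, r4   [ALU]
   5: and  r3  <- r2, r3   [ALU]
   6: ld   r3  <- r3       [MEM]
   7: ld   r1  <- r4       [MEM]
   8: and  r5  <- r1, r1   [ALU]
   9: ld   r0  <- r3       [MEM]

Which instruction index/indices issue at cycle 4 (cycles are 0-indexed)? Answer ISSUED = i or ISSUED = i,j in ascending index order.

#0 head=0: ld sub i0+i1 2-wide
#1 head=2: mulh i2 WAW r2
#2 head=3: xor sll i3+i4 2-wide
#3 head=5: and i5 RAW+WAW r3
#4 head=6: ld i6 no-port MEM/MEM
#5 head=7: ld i7 RAW r1
#6 head=8: and ld i8+i9 2-wide

ISSUED = 6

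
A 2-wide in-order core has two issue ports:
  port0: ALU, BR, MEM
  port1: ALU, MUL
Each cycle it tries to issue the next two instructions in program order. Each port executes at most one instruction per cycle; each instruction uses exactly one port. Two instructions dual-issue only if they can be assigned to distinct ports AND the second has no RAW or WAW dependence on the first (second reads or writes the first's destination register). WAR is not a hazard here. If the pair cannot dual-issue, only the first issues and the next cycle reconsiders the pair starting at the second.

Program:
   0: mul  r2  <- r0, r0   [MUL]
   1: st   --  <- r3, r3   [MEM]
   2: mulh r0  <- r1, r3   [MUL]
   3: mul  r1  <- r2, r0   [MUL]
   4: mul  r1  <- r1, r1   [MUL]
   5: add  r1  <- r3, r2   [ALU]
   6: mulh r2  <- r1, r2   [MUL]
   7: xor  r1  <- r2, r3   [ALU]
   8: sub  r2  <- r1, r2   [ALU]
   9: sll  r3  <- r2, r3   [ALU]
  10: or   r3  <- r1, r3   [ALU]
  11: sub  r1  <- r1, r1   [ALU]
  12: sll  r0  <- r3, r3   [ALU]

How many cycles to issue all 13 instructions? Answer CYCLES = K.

[0] i0,i1  mul+st  -- pair
[1] i2  mulh  -- no-port MUL/MUL
[2] i3  mul  -- no-port MUL/MUL
[3] i4  mul  -- WAW r1
[4] i5  add  -- RAW r1
[5] i6  mulh  -- RAW r2
[6] i7  xor  -- RAW r1
[7] i8  sub  -- RAW r2
[8] i9  sll  -- RAW+WAW r3
[9] i10,i11  or+sub  -- pair
[10] i12  sll  -- tail

CYCLES = 11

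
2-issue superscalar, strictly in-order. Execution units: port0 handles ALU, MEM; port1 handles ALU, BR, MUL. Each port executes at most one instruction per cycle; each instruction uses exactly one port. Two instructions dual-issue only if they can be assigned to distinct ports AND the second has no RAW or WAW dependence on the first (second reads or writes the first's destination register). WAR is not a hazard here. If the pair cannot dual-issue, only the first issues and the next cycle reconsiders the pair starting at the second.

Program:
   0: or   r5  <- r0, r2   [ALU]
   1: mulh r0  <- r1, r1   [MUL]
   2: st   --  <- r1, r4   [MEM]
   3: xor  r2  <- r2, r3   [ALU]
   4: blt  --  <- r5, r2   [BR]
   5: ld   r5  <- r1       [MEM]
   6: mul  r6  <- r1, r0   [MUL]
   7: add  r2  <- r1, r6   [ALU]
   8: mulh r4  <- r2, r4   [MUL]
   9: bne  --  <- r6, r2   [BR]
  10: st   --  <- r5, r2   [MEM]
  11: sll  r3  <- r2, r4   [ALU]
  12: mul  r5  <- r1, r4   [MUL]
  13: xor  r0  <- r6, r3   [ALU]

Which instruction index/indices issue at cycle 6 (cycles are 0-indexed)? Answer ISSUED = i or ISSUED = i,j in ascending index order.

ISSUED = 9,10

c0: i0+i1 or.ALU;mulh.MUL  2-wide
c1: i2+i3 st.MEM;xor.ALU  2-wide
c2: i4+i5 blt.BR;ld.MEM  2-wide
c3: i6 mul.MUL  RAW r6
c4: i7 add.ALU  RAW r2
c5: i8 mulh.MUL  no-port MUL/BR
c6: i9+i10 bne.BR;st.MEM  2-wide
c7: i11+i12 sll.ALU;mul.MUL  2-wide
c8: i13 xor.ALU  tail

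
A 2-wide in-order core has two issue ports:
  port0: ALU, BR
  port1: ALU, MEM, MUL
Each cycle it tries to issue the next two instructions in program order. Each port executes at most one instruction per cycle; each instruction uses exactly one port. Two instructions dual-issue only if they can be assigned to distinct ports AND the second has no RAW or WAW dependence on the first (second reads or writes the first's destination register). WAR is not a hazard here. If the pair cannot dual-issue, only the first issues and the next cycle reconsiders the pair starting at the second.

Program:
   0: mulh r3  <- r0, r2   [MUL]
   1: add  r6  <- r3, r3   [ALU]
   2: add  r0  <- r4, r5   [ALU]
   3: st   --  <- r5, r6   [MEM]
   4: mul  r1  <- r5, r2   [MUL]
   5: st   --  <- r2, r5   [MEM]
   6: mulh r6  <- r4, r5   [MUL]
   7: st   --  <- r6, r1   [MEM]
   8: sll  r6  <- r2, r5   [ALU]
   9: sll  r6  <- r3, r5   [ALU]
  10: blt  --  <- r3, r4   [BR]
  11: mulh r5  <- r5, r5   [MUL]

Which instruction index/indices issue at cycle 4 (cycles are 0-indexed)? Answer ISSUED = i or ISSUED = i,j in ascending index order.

ISSUED = 5

[0] i0  mulh  -- RAW r3
[1] i1,i2  add/add  -- dual
[2] i3  st  -- no-port MEM/MUL
[3] i4  mul  -- no-port MUL/MEM
[4] i5  st  -- no-port MEM/MUL
[5] i6  mulh  -- no-port MUL/MEM
[6] i7,i8  st/sll  -- dual
[7] i9,i10  sll/blt  -- dual
[8] i11  mulh  -- tail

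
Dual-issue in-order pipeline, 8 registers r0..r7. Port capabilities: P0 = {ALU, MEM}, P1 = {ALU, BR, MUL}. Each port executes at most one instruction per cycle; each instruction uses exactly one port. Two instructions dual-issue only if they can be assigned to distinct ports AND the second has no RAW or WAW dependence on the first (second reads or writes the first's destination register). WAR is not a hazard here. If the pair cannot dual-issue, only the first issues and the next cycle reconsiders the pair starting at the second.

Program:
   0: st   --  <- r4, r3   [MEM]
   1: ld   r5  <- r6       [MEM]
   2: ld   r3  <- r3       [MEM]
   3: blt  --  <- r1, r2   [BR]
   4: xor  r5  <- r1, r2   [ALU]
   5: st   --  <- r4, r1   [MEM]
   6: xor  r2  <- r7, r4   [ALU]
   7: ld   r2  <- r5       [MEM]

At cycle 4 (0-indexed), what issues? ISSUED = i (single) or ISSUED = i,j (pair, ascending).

ISSUED = 6

#0 head=0: st.MEM i0 no-port MEM/MEM
#1 head=1: ld.MEM i1 no-port MEM/MEM
#2 head=2: ld.MEM/blt.BR i2/i3 2-wide
#3 head=4: xor.ALU/st.MEM i4/i5 2-wide
#4 head=6: xor.ALU i6 WAW r2
#5 head=7: ld.MEM i7 tail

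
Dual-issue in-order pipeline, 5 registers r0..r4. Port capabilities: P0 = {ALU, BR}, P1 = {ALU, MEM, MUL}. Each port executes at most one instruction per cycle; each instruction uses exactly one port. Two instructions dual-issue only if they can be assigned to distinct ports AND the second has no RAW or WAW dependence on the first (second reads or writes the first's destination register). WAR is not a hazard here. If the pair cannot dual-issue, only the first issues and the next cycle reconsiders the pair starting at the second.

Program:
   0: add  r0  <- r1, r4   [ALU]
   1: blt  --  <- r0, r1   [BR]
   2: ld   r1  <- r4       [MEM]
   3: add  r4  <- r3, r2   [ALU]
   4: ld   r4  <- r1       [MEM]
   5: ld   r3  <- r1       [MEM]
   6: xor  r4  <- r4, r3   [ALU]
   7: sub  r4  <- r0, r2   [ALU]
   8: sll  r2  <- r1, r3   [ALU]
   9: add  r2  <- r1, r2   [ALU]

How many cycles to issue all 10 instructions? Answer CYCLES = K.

CYCLES = 8

0. add.ALU @i0  | RAW r0
1. blt.BR;ld.MEM @i1+i2  | pair
2. add.ALU @i3  | WAW r4
3. ld.MEM @i4  | no-port MEM/MEM
4. ld.MEM @i5  | RAW r3
5. xor.ALU @i6  | WAW r4
6. sub.ALU;sll.ALU @i7+i8  | pair
7. add.ALU @i9  | tail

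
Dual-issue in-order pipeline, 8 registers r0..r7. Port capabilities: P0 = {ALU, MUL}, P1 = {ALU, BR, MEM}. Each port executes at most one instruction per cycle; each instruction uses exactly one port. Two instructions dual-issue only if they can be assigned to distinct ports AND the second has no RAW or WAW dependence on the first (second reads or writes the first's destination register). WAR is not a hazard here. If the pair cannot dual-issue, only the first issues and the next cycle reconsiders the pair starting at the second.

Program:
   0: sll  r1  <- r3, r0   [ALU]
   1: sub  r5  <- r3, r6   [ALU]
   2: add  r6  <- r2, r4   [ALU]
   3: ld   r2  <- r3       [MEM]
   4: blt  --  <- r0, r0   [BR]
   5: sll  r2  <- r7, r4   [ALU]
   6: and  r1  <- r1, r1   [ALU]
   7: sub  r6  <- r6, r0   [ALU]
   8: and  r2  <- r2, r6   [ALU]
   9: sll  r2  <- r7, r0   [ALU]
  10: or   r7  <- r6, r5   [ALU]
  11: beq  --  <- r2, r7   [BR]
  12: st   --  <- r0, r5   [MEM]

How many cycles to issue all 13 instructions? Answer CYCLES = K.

CYCLES = 8

t=0 i0+i1:sll+sub ; 2-wide
t=1 i2+i3:add+ld ; 2-wide
t=2 i4+i5:blt+sll ; 2-wide
t=3 i6+i7:and+sub ; 2-wide
t=4 i8:and ; WAW r2
t=5 i9+i10:sll+or ; 2-wide
t=6 i11:beq ; no-port BR/MEM
t=7 i12:st ; tail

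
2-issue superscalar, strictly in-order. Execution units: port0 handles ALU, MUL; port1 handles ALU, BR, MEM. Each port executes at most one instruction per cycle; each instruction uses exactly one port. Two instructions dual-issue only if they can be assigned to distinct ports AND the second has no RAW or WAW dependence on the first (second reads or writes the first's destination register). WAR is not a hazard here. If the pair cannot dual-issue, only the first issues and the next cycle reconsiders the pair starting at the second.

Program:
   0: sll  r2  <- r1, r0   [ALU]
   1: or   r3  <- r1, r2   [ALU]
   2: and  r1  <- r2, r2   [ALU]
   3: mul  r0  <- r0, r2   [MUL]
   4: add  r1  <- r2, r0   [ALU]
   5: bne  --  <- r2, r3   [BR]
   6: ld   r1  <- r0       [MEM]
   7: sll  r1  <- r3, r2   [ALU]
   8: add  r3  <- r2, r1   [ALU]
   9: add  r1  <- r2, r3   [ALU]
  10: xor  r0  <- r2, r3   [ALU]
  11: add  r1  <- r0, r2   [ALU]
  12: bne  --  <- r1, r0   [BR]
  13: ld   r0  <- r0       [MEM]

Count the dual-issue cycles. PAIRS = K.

PAIRS = 3

c0: i0 sll  RAW r2
c1: i1/i2 or+and  pair
c2: i3 mul  RAW r0
c3: i4/i5 add+bne  pair
c4: i6 ld  WAW r1
c5: i7 sll  RAW r1
c6: i8 add  RAW r3
c7: i9/i10 add+xor  pair
c8: i11 add  RAW r1
c9: i12 bne  no-port BR/MEM
c10: i13 ld  tail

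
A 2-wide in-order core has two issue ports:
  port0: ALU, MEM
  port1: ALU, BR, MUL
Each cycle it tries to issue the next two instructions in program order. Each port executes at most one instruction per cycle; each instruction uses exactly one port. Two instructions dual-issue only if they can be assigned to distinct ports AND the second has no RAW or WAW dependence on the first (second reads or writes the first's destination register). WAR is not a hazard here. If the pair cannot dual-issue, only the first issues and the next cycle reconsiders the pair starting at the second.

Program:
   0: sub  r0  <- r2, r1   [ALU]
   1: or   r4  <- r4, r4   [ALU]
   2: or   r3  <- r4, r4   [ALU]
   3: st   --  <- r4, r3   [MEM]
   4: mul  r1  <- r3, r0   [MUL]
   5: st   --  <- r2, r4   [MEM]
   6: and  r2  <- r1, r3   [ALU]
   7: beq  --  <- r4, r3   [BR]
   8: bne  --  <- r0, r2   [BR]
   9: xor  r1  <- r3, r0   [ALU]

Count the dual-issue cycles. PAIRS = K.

#0 head=0: sub.ALU/or.ALU i0+i1 dual
#1 head=2: or.ALU i2 RAW r3
#2 head=3: st.MEM/mul.MUL i3+i4 dual
#3 head=5: st.MEM/and.ALU i5+i6 dual
#4 head=7: beq.BR i7 no-port BR/BR
#5 head=8: bne.BR/xor.ALU i8+i9 dual

PAIRS = 4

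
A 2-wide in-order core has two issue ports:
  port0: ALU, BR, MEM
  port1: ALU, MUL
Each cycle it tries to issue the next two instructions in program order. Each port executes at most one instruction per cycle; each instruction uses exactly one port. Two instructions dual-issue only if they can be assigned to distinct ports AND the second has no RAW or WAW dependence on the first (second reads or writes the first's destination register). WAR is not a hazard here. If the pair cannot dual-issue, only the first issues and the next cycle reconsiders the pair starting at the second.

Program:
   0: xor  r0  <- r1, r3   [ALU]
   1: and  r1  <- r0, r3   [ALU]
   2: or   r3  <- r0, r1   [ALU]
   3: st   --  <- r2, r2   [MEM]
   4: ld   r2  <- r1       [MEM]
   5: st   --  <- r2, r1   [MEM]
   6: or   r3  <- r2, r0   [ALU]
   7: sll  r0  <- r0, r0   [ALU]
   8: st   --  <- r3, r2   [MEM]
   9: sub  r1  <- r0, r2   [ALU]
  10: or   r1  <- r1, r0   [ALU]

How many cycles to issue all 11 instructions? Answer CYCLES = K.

#0 head=0: xor.ALU i0 RAW r0
#1 head=1: and.ALU i1 RAW r1
#2 head=2: or.ALU st.MEM i2,i3 dual
#3 head=4: ld.MEM i4 no-port MEM/MEM
#4 head=5: st.MEM or.ALU i5,i6 dual
#5 head=7: sll.ALU st.MEM i7,i8 dual
#6 head=9: sub.ALU i9 RAW+WAW r1
#7 head=10: or.ALU i10 tail

CYCLES = 8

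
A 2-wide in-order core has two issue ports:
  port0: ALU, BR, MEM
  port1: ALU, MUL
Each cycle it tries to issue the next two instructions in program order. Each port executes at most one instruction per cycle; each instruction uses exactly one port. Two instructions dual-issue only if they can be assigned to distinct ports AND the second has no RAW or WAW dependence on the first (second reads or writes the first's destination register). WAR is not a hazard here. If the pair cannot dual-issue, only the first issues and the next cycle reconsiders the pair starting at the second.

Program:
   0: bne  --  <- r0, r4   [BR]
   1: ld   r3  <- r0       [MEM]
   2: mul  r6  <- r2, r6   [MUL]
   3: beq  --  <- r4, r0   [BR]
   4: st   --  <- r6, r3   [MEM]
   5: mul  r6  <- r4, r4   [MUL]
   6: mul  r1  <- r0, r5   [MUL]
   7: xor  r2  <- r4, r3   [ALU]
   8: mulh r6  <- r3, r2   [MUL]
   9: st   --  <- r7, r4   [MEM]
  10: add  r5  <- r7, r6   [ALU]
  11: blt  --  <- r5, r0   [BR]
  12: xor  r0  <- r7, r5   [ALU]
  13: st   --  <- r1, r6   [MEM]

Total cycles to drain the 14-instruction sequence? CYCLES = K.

t=0 i0:bne ; no-port BR/MEM
t=1 i1&i2:ld+mul ; pair
t=2 i3:beq ; no-port BR/MEM
t=3 i4&i5:st+mul ; pair
t=4 i6&i7:mul+xor ; pair
t=5 i8&i9:mulh+st ; pair
t=6 i10:add ; RAW r5
t=7 i11&i12:blt+xor ; pair
t=8 i13:st ; tail

CYCLES = 9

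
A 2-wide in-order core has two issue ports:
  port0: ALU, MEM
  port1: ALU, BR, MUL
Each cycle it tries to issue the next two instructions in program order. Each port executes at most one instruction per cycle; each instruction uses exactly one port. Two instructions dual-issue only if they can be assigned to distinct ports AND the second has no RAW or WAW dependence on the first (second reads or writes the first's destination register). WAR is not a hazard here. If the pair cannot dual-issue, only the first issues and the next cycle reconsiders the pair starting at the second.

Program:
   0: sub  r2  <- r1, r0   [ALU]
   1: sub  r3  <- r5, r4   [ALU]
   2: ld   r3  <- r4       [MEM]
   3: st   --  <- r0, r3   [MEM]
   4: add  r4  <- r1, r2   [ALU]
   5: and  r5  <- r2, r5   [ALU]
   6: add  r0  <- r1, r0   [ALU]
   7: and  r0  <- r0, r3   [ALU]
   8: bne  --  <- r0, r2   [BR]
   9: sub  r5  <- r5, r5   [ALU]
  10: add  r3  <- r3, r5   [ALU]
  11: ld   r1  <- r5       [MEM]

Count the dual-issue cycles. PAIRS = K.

PAIRS = 5

#0 head=0: sub.ALU sub.ALU i0/i1 dual
#1 head=2: ld.MEM i2 no-port MEM/MEM
#2 head=3: st.MEM add.ALU i3/i4 dual
#3 head=5: and.ALU add.ALU i5/i6 dual
#4 head=7: and.ALU i7 RAW r0
#5 head=8: bne.BR sub.ALU i8/i9 dual
#6 head=10: add.ALU ld.MEM i10/i11 dual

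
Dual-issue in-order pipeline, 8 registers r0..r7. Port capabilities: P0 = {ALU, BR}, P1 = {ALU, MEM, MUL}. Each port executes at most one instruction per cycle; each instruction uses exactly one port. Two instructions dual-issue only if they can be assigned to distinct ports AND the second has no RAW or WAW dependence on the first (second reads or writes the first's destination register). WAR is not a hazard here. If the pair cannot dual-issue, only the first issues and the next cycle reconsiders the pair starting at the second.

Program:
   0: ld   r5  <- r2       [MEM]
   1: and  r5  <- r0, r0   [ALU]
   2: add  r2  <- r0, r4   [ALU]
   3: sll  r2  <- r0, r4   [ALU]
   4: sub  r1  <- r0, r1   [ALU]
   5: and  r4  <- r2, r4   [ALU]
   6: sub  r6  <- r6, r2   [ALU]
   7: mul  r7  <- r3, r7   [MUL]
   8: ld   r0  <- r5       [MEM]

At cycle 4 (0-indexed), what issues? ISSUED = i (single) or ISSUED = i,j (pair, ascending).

ISSUED = 7

  cy0 -> i0 (ld.MEM) WAW r5
  cy1 -> i1/i2 (and.ALU add.ALU) dual
  cy2 -> i3/i4 (sll.ALU sub.ALU) dual
  cy3 -> i5/i6 (and.ALU sub.ALU) dual
  cy4 -> i7 (mul.MUL) no-port MUL/MEM
  cy5 -> i8 (ld.MEM) tail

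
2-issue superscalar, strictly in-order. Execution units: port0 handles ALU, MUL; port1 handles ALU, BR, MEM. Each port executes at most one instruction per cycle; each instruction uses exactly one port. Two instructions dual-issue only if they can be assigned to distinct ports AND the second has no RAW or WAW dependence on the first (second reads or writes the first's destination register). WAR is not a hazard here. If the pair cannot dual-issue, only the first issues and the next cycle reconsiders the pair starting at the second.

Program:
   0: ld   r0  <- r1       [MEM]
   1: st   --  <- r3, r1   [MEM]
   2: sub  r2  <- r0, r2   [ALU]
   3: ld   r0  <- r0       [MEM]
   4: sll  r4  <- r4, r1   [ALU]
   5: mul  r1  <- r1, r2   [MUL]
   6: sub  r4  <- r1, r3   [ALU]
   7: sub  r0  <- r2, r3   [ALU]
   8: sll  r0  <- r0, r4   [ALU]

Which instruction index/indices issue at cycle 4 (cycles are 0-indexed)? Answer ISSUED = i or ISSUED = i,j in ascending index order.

ISSUED = 6,7

  cy0 -> i0 (ld) no-port MEM/MEM
  cy1 -> i1+i2 (st+sub) 2-wide
  cy2 -> i3+i4 (ld+sll) 2-wide
  cy3 -> i5 (mul) RAW r1
  cy4 -> i6+i7 (sub+sub) 2-wide
  cy5 -> i8 (sll) tail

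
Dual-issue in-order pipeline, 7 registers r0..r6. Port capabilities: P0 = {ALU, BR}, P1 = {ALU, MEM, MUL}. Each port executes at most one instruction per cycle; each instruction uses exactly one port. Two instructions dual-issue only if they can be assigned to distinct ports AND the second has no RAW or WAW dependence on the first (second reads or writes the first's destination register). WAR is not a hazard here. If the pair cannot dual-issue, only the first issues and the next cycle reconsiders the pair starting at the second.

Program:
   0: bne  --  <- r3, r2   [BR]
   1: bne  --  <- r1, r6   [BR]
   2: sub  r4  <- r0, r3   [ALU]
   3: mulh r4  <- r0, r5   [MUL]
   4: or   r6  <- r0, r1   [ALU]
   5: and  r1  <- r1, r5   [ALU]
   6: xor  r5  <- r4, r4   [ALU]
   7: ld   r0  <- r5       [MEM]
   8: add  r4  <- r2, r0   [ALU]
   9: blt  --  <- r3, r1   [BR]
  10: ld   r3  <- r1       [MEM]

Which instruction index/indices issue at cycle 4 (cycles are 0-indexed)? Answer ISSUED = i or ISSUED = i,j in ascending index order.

ISSUED = 7

  cy0 -> i0 (bne) no-port BR/BR
  cy1 -> i1/i2 (bne/sub) dual
  cy2 -> i3/i4 (mulh/or) dual
  cy3 -> i5/i6 (and/xor) dual
  cy4 -> i7 (ld) RAW r0
  cy5 -> i8/i9 (add/blt) dual
  cy6 -> i10 (ld) tail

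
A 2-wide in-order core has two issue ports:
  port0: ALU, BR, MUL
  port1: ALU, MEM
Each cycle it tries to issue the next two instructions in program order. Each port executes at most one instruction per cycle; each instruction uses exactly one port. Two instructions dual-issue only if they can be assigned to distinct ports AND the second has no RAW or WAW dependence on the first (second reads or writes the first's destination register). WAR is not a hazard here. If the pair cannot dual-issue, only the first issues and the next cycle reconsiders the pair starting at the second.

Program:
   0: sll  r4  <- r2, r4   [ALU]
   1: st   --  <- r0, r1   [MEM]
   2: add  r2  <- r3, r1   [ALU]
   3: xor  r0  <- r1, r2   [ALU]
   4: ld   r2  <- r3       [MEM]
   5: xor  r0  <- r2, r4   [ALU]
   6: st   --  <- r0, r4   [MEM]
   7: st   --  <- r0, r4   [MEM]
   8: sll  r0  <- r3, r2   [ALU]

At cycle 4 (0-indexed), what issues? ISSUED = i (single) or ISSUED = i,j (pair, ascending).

ISSUED = 6

#0 head=0: sll;st i0+i1 dual
#1 head=2: add i2 RAW r2
#2 head=3: xor;ld i3+i4 dual
#3 head=5: xor i5 RAW r0
#4 head=6: st i6 no-port MEM/MEM
#5 head=7: st;sll i7+i8 dual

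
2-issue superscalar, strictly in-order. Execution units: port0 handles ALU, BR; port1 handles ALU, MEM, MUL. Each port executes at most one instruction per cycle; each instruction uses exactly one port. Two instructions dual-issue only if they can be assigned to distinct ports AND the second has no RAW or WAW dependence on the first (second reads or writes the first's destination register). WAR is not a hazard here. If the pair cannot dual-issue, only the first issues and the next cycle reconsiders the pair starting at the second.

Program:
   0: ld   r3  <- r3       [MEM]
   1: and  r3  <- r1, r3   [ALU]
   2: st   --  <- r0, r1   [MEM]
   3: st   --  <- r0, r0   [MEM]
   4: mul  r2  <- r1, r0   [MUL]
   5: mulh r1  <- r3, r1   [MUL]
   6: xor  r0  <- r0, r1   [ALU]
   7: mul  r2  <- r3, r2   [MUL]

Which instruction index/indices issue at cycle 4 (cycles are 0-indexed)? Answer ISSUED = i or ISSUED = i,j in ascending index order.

[0] i0  ld  -- RAW+WAW r3
[1] i1,i2  and+st  -- 2-wide
[2] i3  st  -- no-port MEM/MUL
[3] i4  mul  -- no-port MUL/MUL
[4] i5  mulh  -- RAW r1
[5] i6,i7  xor+mul  -- 2-wide

ISSUED = 5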